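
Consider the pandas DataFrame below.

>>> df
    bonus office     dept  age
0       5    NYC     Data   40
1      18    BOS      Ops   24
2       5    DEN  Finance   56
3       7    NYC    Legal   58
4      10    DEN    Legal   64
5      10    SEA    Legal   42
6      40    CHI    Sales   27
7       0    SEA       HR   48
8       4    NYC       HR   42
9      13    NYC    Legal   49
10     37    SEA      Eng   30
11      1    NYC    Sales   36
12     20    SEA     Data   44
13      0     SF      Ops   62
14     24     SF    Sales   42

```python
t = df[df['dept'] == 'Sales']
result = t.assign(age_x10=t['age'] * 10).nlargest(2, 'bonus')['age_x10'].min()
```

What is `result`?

270

filter rows where dept == 'Sales':
    bonus office   dept  age
6      40    CHI  Sales   27
11      1    NYC  Sales   36
14     24     SF  Sales   42
add column age_x10 = t['age'] * 10:
    bonus office   dept  age  age_x10
6      40    CHI  Sales   27      270
11      1    NYC  Sales   36      360
14     24     SF  Sales   42      420
take 2 rows with largest bonus:
    bonus office   dept  age  age_x10
6      40    CHI  Sales   27      270
14     24     SF  Sales   42      420
So min() = 270.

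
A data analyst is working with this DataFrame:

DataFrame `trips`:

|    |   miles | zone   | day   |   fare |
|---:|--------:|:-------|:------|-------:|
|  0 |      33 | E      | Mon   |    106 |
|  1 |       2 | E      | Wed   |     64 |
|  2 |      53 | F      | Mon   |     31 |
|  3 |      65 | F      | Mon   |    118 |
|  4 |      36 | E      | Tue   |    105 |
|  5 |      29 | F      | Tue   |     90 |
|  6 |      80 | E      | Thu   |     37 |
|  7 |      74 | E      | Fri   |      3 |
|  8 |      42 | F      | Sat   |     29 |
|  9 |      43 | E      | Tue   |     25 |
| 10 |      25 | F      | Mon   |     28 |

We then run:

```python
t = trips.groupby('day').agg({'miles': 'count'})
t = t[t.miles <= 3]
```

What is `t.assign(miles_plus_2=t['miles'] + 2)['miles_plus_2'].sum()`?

17

group by day, count of miles:
     miles
day       
Fri      1
Mon      4
Sat      1
Thu      1
Tue      3
Wed      1
filter rows where miles <= 3:
     miles
day       
Fri      1
Sat      1
Thu      1
Tue      3
Wed      1
add column miles_plus_2 = t['miles'] + 2:
     miles  miles_plus_2
day                     
Fri      1             3
Sat      1             3
Thu      1             3
Tue      3             5
Wed      1             3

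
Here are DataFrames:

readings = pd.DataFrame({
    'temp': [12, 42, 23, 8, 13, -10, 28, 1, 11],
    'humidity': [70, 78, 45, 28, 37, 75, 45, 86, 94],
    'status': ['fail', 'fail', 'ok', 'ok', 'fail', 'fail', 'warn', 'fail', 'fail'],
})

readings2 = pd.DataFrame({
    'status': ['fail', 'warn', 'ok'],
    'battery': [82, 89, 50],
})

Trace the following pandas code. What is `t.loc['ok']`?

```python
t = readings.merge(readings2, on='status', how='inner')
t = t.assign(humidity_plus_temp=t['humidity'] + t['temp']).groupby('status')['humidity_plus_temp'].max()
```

68

merge on 'status' (how='inner') → 9 rows:
   temp  humidity status  battery
0    12        70   fail       82
1    42        78   fail       82
2    23        45     ok       50
3     8        28     ok       50
4    13        37   fail       82
5   -10        75   fail       82
6    28        45   warn       89
7     1        86   fail       82
8    11        94   fail       82
add column humidity_plus_temp = t['humidity'] + t['temp']:
   temp  humidity status  battery  humidity_plus_temp
0    12        70   fail       82                  82
1    42        78   fail       82                 120
2    23        45     ok       50                  68
3     8        28     ok       50                  36
4    13        37   fail       82                  50
5   -10        75   fail       82                  65
6    28        45   warn       89                  73
7     1        86   fail       82                  87
8    11        94   fail       82                 105
group by status, max of humidity_plus_temp:
status
fail    120
ok       68
warn     73
Name: humidity_plus_temp, dtype: int64
So loc['ok'] = 68.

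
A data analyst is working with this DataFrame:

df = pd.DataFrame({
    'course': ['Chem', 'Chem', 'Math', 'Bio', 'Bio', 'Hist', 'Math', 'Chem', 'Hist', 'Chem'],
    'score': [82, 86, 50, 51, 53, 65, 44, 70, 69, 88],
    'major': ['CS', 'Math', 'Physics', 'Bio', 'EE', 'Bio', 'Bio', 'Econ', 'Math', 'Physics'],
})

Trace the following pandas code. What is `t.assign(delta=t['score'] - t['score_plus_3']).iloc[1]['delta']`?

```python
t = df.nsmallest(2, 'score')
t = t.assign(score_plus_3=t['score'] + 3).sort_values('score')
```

-3

take 2 rows with smallest score:
  course  score    major
6   Math     44      Bio
2   Math     50  Physics
add column score_plus_3 = t['score'] + 3:
  course  score    major  score_plus_3
6   Math     44      Bio            47
2   Math     50  Physics            53
sort by score:
  course  score    major  score_plus_3
6   Math     44      Bio            47
2   Math     50  Physics            53
add column delta = t['score'] - t['score_plus_3']:
  course  score    major  score_plus_3  delta
6   Math     44      Bio            47     -3
2   Math     50  Physics            53     -3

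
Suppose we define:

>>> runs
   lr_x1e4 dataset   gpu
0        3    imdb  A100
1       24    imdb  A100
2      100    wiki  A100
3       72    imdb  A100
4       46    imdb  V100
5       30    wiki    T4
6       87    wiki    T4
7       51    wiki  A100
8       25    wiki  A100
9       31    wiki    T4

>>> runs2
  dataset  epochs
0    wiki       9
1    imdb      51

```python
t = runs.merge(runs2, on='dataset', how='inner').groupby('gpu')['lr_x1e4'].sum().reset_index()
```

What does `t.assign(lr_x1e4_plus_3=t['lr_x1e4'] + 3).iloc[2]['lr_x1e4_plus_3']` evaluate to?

merge on 'dataset' (how='inner') → 10 rows:
   lr_x1e4 dataset   gpu  epochs
0        3    imdb  A100      51
1       24    imdb  A100      51
2      100    wiki  A100       9
3       72    imdb  A100      51
4       46    imdb  V100      51
5       30    wiki    T4       9
6       87    wiki    T4       9
7       51    wiki  A100       9
8       25    wiki  A100       9
9       31    wiki    T4       9
group by gpu, sum of lr_x1e4:
gpu
A100    275
T4      148
V100     46
Name: lr_x1e4, dtype: int64
reset_index():
    gpu  lr_x1e4
0  A100      275
1    T4      148
2  V100       46
add column lr_x1e4_plus_3 = t['lr_x1e4'] + 3:
    gpu  lr_x1e4  lr_x1e4_plus_3
0  A100      275             278
1    T4      148             151
2  V100       46              49
Then the value at position 2, column 'lr_x1e4_plus_3': 49

49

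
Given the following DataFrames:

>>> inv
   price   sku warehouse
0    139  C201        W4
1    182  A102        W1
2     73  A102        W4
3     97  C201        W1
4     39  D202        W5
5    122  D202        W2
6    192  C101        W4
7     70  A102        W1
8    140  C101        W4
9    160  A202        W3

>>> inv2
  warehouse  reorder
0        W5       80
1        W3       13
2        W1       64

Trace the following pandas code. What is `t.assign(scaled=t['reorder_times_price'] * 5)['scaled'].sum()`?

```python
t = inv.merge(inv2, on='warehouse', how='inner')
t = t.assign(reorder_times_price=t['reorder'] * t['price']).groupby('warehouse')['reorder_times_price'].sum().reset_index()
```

137680

merge on 'warehouse' (how='inner') → 5 rows:
   price   sku warehouse  reorder
0    182  A102        W1       64
1     97  C201        W1       64
2     39  D202        W5       80
3     70  A102        W1       64
4    160  A202        W3       13
add column reorder_times_price = t['reorder'] * t['price']:
   price   sku warehouse  reorder  reorder_times_price
0    182  A102        W1       64                11648
1     97  C201        W1       64                 6208
2     39  D202        W5       80                 3120
3     70  A102        W1       64                 4480
4    160  A202        W3       13                 2080
group by warehouse, sum of reorder_times_price:
warehouse
W1    22336
W3     2080
W5     3120
Name: reorder_times_price, dtype: int64
reset_index():
  warehouse  reorder_times_price
0        W1                22336
1        W3                 2080
2        W5                 3120
add column scaled = t['reorder_times_price'] * 5:
  warehouse  reorder_times_price  scaled
0        W1                22336  111680
1        W3                 2080   10400
2        W5                 3120   15600
Reading off the sum of column 'scaled', we get 137680.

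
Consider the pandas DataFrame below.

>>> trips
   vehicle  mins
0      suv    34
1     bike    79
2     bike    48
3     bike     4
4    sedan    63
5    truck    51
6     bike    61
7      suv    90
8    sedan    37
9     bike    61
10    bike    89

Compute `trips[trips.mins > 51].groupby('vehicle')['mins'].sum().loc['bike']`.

filter rows where mins > 51:
   vehicle  mins
1     bike    79
4    sedan    63
6     bike    61
7      suv    90
9     bike    61
10    bike    89
group by vehicle, sum of mins:
vehicle
bike     290
sedan     63
suv       90
Name: mins, dtype: int64

290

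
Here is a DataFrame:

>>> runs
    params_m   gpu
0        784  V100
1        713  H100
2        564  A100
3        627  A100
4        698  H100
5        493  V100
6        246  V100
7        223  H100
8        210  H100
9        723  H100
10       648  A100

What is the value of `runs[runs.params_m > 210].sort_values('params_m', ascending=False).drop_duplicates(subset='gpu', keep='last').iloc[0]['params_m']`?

564

filter rows where params_m > 210:
    params_m   gpu
0        784  V100
1        713  H100
2        564  A100
3        627  A100
4        698  H100
5        493  V100
6        246  V100
7        223  H100
9        723  H100
10       648  A100
sort by params_m descending:
    params_m   gpu
0        784  V100
9        723  H100
1        713  H100
4        698  H100
10       648  A100
3        627  A100
2        564  A100
5        493  V100
6        246  V100
7        223  H100
drop duplicate gpu (keep=last):
   params_m   gpu
2       564  A100
6       246  V100
7       223  H100
Then the value at position 0, column 'params_m': 564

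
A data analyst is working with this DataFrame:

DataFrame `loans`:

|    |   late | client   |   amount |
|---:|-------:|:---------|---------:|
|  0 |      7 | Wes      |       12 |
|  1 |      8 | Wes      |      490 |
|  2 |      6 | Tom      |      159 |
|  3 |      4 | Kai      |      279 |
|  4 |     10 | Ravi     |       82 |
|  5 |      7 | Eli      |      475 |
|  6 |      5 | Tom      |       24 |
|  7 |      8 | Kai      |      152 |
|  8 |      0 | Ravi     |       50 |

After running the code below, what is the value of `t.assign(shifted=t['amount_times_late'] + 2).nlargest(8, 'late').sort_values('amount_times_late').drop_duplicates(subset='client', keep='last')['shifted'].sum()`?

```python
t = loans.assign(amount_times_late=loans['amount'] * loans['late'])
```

10245

add column amount_times_late = loans['amount'] * loans['late']:
   late client  amount  amount_times_late
0     7    Wes      12                 84
1     8    Wes     490               3920
2     6    Tom     159                954
3     4    Kai     279               1116
4    10   Ravi      82                820
5     7    Eli     475               3325
6     5    Tom      24                120
7     8    Kai     152               1216
8     0   Ravi      50                  0
add column shifted = t['amount_times_late'] + 2:
   late client  amount  amount_times_late  shifted
0     7    Wes      12                 84       86
1     8    Wes     490               3920     3922
2     6    Tom     159                954      956
3     4    Kai     279               1116     1118
4    10   Ravi      82                820      822
5     7    Eli     475               3325     3327
6     5    Tom      24                120      122
7     8    Kai     152               1216     1218
8     0   Ravi      50                  0        2
take 8 rows with largest late:
   late client  amount  amount_times_late  shifted
4    10   Ravi      82                820      822
1     8    Wes     490               3920     3922
7     8    Kai     152               1216     1218
0     7    Wes      12                 84       86
5     7    Eli     475               3325     3327
2     6    Tom     159                954      956
6     5    Tom      24                120      122
3     4    Kai     279               1116     1118
sort by amount_times_late:
   late client  amount  amount_times_late  shifted
0     7    Wes      12                 84       86
6     5    Tom      24                120      122
4    10   Ravi      82                820      822
2     6    Tom     159                954      956
3     4    Kai     279               1116     1118
7     8    Kai     152               1216     1218
5     7    Eli     475               3325     3327
1     8    Wes     490               3920     3922
drop duplicate client (keep=last):
   late client  amount  amount_times_late  shifted
4    10   Ravi      82                820      822
2     6    Tom     159                954      956
7     8    Kai     152               1216     1218
5     7    Eli     475               3325     3327
1     8    Wes     490               3920     3922
Finally, sum of column 'shifted' = 10245.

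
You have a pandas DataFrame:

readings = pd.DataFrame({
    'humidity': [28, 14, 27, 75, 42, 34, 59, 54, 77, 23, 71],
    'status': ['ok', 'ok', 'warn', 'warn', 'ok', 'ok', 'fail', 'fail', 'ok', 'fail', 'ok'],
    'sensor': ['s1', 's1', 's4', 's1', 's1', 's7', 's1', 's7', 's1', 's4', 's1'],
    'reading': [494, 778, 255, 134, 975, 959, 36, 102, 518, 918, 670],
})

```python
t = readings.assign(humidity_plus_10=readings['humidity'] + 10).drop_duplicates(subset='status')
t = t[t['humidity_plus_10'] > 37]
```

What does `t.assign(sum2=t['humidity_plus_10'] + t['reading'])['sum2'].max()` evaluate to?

532

add column humidity_plus_10 = readings['humidity'] + 10:
    humidity status sensor  reading  humidity_plus_10
0         28     ok     s1      494                38
1         14     ok     s1      778                24
2         27   warn     s4      255                37
3         75   warn     s1      134                85
4         42     ok     s1      975                52
5         34     ok     s7      959                44
6         59   fail     s1       36                69
7         54   fail     s7      102                64
8         77     ok     s1      518                87
9         23   fail     s4      918                33
10        71     ok     s1      670                81
drop duplicate status (keep=first):
   humidity status sensor  reading  humidity_plus_10
0        28     ok     s1      494                38
2        27   warn     s4      255                37
6        59   fail     s1       36                69
filter rows where humidity_plus_10 > 37:
   humidity status sensor  reading  humidity_plus_10
0        28     ok     s1      494                38
6        59   fail     s1       36                69
add column sum2 = t['humidity_plus_10'] + t['reading']:
   humidity status sensor  reading  humidity_plus_10  sum2
0        28     ok     s1      494                38   532
6        59   fail     s1       36                69   105
Finally, max of column 'sum2' = 532.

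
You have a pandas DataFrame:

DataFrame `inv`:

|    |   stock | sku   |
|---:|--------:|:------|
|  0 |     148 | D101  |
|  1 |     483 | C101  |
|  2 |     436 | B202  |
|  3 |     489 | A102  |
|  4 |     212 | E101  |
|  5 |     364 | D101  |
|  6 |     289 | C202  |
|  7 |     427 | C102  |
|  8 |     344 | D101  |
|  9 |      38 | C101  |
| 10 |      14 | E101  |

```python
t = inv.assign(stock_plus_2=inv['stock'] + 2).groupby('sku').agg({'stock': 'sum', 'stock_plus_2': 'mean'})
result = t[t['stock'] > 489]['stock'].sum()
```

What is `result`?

1377

add column stock_plus_2 = inv['stock'] + 2:
    stock   sku  stock_plus_2
0     148  D101           150
1     483  C101           485
2     436  B202           438
3     489  A102           491
4     212  E101           214
5     364  D101           366
6     289  C202           291
7     427  C102           429
8     344  D101           346
9      38  C101            40
10     14  E101            16
group by sku: sum(stock), mean(stock_plus_2):
      stock  stock_plus_2
sku                      
A102    489    491.000000
B202    436    438.000000
C101    521    262.500000
C102    427    429.000000
C202    289    291.000000
D101    856    287.333333
E101    226    115.000000
filter rows where stock > 489:
      stock  stock_plus_2
sku                      
C101    521    262.500000
D101    856    287.333333
Then the sum of column 'stock': 1377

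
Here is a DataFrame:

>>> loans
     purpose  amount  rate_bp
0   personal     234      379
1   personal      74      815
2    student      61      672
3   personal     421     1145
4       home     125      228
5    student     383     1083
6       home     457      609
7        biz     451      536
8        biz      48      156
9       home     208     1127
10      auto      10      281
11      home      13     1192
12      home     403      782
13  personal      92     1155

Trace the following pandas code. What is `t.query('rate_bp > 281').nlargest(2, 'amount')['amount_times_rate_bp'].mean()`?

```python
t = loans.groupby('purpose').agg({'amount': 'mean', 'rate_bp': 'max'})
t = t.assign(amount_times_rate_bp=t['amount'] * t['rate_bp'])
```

group by purpose: mean(amount), max(rate_bp):
          amount  rate_bp
purpose                  
auto       10.00      281
biz       249.50      536
home      241.20     1192
personal  205.25     1155
student   222.00     1083
add column amount_times_rate_bp = t['amount'] * t['rate_bp']:
          amount  rate_bp  amount_times_rate_bp
purpose                                        
auto       10.00      281               2810.00
biz       249.50      536             133732.00
home      241.20     1192             287510.40
personal  205.25     1155             237063.75
student   222.00     1083             240426.00
filter rows where rate_bp > 281:
          amount  rate_bp  amount_times_rate_bp
purpose                                        
biz       249.50      536             133732.00
home      241.20     1192             287510.40
personal  205.25     1155             237063.75
student   222.00     1083             240426.00
take 2 rows with largest amount:
         amount  rate_bp  amount_times_rate_bp
purpose                                       
biz       249.5      536              133732.0
home      241.2     1192              287510.4
The mean of column 'amount_times_rate_bp' is 210621.2.

210621.2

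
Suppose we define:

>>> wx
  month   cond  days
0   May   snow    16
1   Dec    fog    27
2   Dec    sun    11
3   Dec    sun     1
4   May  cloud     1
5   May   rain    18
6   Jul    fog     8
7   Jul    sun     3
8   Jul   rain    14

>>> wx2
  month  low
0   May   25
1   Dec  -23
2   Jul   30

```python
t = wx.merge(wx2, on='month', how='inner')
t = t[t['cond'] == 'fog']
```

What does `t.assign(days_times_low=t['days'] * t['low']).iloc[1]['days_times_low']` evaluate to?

merge on 'month' (how='inner') → 9 rows:
  month   cond  days  low
0   May   snow    16   25
1   Dec    fog    27  -23
2   Dec    sun    11  -23
3   Dec    sun     1  -23
4   May  cloud     1   25
5   May   rain    18   25
6   Jul    fog     8   30
7   Jul    sun     3   30
8   Jul   rain    14   30
filter rows where cond == 'fog':
  month cond  days  low
1   Dec  fog    27  -23
6   Jul  fog     8   30
add column days_times_low = t['days'] * t['low']:
  month cond  days  low  days_times_low
1   Dec  fog    27  -23            -621
6   Jul  fog     8   30             240

240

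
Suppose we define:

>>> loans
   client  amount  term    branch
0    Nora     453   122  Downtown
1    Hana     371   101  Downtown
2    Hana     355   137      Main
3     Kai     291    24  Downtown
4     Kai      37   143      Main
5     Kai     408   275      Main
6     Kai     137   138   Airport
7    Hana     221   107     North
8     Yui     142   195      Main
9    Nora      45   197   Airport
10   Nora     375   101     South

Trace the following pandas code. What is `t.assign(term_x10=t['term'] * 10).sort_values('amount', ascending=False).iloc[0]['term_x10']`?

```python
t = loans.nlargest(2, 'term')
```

take 2 rows with largest term:
  client  amount  term   branch
5    Kai     408   275     Main
9   Nora      45   197  Airport
add column term_x10 = t['term'] * 10:
  client  amount  term   branch  term_x10
5    Kai     408   275     Main      2750
9   Nora      45   197  Airport      1970
sort by amount descending:
  client  amount  term   branch  term_x10
5    Kai     408   275     Main      2750
9   Nora      45   197  Airport      1970
value at position 0, column 'term_x10' → 2750

2750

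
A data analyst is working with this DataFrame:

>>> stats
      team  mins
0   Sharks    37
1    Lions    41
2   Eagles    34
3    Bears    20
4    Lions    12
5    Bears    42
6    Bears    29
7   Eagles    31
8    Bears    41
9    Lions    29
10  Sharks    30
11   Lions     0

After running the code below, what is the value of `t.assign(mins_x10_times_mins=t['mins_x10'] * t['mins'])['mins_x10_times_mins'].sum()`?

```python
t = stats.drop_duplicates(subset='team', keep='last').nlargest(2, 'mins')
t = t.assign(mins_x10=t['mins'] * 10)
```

drop duplicate team (keep=last):
      team  mins
7   Eagles    31
8    Bears    41
10  Sharks    30
11   Lions     0
take 2 rows with largest mins:
     team  mins
8   Bears    41
7  Eagles    31
add column mins_x10 = t['mins'] * 10:
     team  mins  mins_x10
8   Bears    41       410
7  Eagles    31       310
add column mins_x10_times_mins = t['mins_x10'] * t['mins']:
     team  mins  mins_x10  mins_x10_times_mins
8   Bears    41       410                16810
7  Eagles    31       310                 9610
Reading off the sum of column 'mins_x10_times_mins', we get 26420.

26420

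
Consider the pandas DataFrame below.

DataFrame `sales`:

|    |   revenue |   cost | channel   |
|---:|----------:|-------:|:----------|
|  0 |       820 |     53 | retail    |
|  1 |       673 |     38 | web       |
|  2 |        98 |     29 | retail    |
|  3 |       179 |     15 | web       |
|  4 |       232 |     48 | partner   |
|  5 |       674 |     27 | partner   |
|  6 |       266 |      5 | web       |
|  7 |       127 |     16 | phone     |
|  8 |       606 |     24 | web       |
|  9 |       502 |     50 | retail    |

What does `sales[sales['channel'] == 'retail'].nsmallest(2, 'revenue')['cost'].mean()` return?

filter rows where channel == 'retail':
   revenue  cost channel
0      820    53  retail
2       98    29  retail
9      502    50  retail
take 2 rows with smallest revenue:
   revenue  cost channel
2       98    29  retail
9      502    50  retail
Hence 39.5.

39.5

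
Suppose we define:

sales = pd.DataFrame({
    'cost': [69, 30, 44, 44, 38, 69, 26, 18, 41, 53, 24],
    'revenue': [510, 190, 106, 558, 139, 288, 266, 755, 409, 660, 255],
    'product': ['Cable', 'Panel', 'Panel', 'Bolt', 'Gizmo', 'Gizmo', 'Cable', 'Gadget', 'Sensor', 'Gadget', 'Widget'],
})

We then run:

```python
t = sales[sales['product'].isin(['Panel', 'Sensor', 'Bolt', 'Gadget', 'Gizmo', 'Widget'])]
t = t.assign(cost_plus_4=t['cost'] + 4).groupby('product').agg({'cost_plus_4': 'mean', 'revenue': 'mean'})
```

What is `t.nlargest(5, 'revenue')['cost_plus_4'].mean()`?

43.6

filter rows where product in ['Panel', 'Sensor', 'Bolt', 'Gadget', 'Gizmo', 'Widget']:
    cost  revenue product
1     30      190   Panel
2     44      106   Panel
3     44      558    Bolt
4     38      139   Gizmo
5     69      288   Gizmo
7     18      755  Gadget
8     41      409  Sensor
9     53      660  Gadget
10    24      255  Widget
add column cost_plus_4 = t['cost'] + 4:
    cost  revenue product  cost_plus_4
1     30      190   Panel           34
2     44      106   Panel           48
3     44      558    Bolt           48
4     38      139   Gizmo           42
5     69      288   Gizmo           73
7     18      755  Gadget           22
8     41      409  Sensor           45
9     53      660  Gadget           57
10    24      255  Widget           28
group by product: mean(cost_plus_4), mean(revenue):
         cost_plus_4  revenue
product                      
Bolt            48.0    558.0
Gadget          39.5    707.5
Gizmo           57.5    213.5
Panel           41.0    148.0
Sensor          45.0    409.0
Widget          28.0    255.0
take 5 rows with largest revenue:
         cost_plus_4  revenue
product                      
Gadget          39.5    707.5
Bolt            48.0    558.0
Sensor          45.0    409.0
Widget          28.0    255.0
Gizmo           57.5    213.5
The mean of column 'cost_plus_4' is 43.6.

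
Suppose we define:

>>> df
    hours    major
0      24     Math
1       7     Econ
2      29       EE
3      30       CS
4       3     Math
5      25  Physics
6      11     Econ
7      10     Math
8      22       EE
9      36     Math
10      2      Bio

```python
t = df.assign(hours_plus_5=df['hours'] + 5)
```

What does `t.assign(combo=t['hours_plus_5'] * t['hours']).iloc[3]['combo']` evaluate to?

1050

add column hours_plus_5 = df['hours'] + 5:
    hours    major  hours_plus_5
0      24     Math            29
1       7     Econ            12
2      29       EE            34
3      30       CS            35
4       3     Math             8
5      25  Physics            30
6      11     Econ            16
7      10     Math            15
8      22       EE            27
9      36     Math            41
10      2      Bio             7
add column combo = t['hours_plus_5'] * t['hours']:
    hours    major  hours_plus_5  combo
0      24     Math            29    696
1       7     Econ            12     84
2      29       EE            34    986
3      30       CS            35   1050
4       3     Math             8     24
5      25  Physics            30    750
6      11     Econ            16    176
7      10     Math            15    150
8      22       EE            27    594
9      36     Math            41   1476
10      2      Bio             7     14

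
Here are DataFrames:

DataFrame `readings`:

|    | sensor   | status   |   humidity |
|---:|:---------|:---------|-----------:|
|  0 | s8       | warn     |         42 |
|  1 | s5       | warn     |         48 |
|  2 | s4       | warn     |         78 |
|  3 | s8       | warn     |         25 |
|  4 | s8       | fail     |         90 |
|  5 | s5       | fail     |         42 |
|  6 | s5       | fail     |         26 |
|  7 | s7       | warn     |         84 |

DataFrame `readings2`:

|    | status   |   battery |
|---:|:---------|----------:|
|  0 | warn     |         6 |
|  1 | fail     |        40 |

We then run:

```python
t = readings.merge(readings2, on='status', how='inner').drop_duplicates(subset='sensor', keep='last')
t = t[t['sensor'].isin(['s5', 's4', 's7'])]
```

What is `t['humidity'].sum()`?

188

merge on 'status' (how='inner') → 8 rows:
  sensor status  humidity  battery
0     s8   warn        42        6
1     s5   warn        48        6
2     s4   warn        78        6
3     s8   warn        25        6
4     s8   fail        90       40
5     s5   fail        42       40
6     s5   fail        26       40
7     s7   warn        84        6
drop duplicate sensor (keep=last):
  sensor status  humidity  battery
2     s4   warn        78        6
4     s8   fail        90       40
6     s5   fail        26       40
7     s7   warn        84        6
filter rows where sensor in ['s5', 's4', 's7']:
  sensor status  humidity  battery
2     s4   warn        78        6
6     s5   fail        26       40
7     s7   warn        84        6
Taking the sum of column 'humidity' gives 188.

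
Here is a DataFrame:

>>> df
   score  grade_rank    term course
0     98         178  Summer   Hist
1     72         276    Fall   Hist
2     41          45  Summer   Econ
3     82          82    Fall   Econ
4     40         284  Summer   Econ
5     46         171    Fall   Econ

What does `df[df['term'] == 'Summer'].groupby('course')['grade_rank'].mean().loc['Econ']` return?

filter rows where term == 'Summer':
   score  grade_rank    term course
0     98         178  Summer   Hist
2     41          45  Summer   Econ
4     40         284  Summer   Econ
group by course, mean of grade_rank:
course
Econ    164.5
Hist    178.0
Name: grade_rank, dtype: float64
Finally, value at index 'Econ' = 164.5.

164.5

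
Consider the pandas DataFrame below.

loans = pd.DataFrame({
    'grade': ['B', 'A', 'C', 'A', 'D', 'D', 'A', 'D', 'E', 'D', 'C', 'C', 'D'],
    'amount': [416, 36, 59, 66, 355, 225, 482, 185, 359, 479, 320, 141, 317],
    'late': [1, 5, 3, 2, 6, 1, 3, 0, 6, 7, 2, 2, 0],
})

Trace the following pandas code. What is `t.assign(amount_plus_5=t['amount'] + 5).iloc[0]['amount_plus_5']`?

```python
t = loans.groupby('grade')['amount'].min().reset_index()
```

group by grade, min of amount:
grade
A     36
B    416
C     59
D    185
E    359
Name: amount, dtype: int64
reset_index():
  grade  amount
0     A      36
1     B     416
2     C      59
3     D     185
4     E     359
add column amount_plus_5 = t['amount'] + 5:
  grade  amount  amount_plus_5
0     A      36             41
1     B     416            421
2     C      59             64
3     D     185            190
4     E     359            364
Then the value at position 0, column 'amount_plus_5': 41

41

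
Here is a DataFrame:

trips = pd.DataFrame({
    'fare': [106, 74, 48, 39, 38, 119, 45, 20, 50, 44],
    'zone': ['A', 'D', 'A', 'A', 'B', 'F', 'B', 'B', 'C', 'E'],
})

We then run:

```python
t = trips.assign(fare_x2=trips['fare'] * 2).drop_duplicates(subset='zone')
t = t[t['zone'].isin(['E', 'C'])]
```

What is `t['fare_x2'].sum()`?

188

add column fare_x2 = trips['fare'] * 2:
   fare zone  fare_x2
0   106    A      212
1    74    D      148
2    48    A       96
3    39    A       78
4    38    B       76
5   119    F      238
6    45    B       90
7    20    B       40
8    50    C      100
9    44    E       88
drop duplicate zone (keep=first):
   fare zone  fare_x2
0   106    A      212
1    74    D      148
4    38    B       76
5   119    F      238
8    50    C      100
9    44    E       88
filter rows where zone in ['E', 'C']:
   fare zone  fare_x2
8    50    C      100
9    44    E       88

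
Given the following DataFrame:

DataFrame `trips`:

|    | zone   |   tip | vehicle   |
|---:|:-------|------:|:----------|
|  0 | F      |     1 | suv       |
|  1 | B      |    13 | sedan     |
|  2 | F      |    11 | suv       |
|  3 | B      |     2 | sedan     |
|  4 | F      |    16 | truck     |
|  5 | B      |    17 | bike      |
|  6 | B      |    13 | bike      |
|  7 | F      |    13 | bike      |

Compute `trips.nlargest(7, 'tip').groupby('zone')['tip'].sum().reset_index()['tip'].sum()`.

85

take 7 rows with largest tip:
  zone  tip vehicle
5    B   17    bike
4    F   16   truck
1    B   13   sedan
6    B   13    bike
7    F   13    bike
2    F   11     suv
3    B    2   sedan
group by zone, sum of tip:
zone
B    45
F    40
Name: tip, dtype: int64
reset_index():
  zone  tip
0    B   45
1    F   40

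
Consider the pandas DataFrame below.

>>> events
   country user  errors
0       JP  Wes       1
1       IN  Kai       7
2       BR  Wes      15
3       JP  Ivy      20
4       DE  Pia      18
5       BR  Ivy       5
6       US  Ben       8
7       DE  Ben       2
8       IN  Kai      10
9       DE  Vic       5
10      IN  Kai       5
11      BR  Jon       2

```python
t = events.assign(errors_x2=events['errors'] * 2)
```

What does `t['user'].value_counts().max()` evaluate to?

3

add column errors_x2 = events['errors'] * 2:
   country user  errors  errors_x2
0       JP  Wes       1          2
1       IN  Kai       7         14
2       BR  Wes      15         30
3       JP  Ivy      20         40
4       DE  Pia      18         36
5       BR  Ivy       5         10
6       US  Ben       8         16
7       DE  Ben       2          4
8       IN  Kai      10         20
9       DE  Vic       5         10
10      IN  Kai       5         10
11      BR  Jon       2          4
value_counts of user:
user
Kai    3
Wes    2
Ivy    2
Ben    2
Pia    1
Vic    1
Jon    1
Name: count, dtype: int64
Taking the max of the resulting series gives 3.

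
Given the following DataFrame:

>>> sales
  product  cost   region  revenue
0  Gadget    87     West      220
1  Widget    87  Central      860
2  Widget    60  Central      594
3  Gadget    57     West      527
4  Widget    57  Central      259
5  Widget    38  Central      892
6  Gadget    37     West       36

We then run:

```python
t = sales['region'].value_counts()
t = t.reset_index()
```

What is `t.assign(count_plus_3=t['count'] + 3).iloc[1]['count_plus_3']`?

6

value_counts of region:
region
Central    4
West       3
Name: count, dtype: int64
reset_index():
    region  count
0  Central      4
1     West      3
add column count_plus_3 = t['count'] + 3:
    region  count  count_plus_3
0  Central      4             7
1     West      3             6
The value at position 1, column 'count_plus_3' is 6.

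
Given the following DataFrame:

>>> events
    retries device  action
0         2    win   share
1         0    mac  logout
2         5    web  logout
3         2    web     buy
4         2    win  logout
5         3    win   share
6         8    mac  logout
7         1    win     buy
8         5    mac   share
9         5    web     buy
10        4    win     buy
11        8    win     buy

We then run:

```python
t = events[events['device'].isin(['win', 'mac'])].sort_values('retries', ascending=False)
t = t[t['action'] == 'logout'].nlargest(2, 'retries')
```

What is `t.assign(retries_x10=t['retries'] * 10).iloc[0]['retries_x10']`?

filter rows where device in ['win', 'mac']:
    retries device  action
0         2    win   share
1         0    mac  logout
4         2    win  logout
5         3    win   share
6         8    mac  logout
7         1    win     buy
8         5    mac   share
10        4    win     buy
11        8    win     buy
sort by retries descending:
    retries device  action
6         8    mac  logout
11        8    win     buy
8         5    mac   share
10        4    win     buy
5         3    win   share
0         2    win   share
4         2    win  logout
7         1    win     buy
1         0    mac  logout
filter rows where action == 'logout':
   retries device  action
6        8    mac  logout
4        2    win  logout
1        0    mac  logout
take 2 rows with largest retries:
   retries device  action
6        8    mac  logout
4        2    win  logout
add column retries_x10 = t['retries'] * 10:
   retries device  action  retries_x10
6        8    mac  logout           80
4        2    win  logout           20

80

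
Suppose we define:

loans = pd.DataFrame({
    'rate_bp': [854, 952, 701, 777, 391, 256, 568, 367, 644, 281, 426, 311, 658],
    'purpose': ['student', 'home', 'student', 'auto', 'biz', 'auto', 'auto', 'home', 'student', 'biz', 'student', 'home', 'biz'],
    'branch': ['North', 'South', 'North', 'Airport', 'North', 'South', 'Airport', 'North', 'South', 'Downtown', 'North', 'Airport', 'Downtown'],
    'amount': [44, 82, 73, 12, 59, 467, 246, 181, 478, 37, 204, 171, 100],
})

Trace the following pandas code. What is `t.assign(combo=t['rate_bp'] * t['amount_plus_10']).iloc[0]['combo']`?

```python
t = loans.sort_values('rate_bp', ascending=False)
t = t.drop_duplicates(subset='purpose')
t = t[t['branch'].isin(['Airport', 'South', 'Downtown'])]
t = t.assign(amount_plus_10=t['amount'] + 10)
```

sort by rate_bp descending:
    rate_bp  purpose    branch  amount
1       952     home     South      82
0       854  student     North      44
3       777     auto   Airport      12
2       701  student     North      73
12      658      biz  Downtown     100
8       644  student     South     478
6       568     auto   Airport     246
10      426  student     North     204
4       391      biz     North      59
7       367     home     North     181
11      311     home   Airport     171
9       281      biz  Downtown      37
5       256     auto     South     467
drop duplicate purpose (keep=first):
    rate_bp  purpose    branch  amount
1       952     home     South      82
0       854  student     North      44
3       777     auto   Airport      12
12      658      biz  Downtown     100
filter rows where branch in ['Airport', 'South', 'Downtown']:
    rate_bp purpose    branch  amount
1       952    home     South      82
3       777    auto   Airport      12
12      658     biz  Downtown     100
add column amount_plus_10 = t['amount'] + 10:
    rate_bp purpose    branch  amount  amount_plus_10
1       952    home     South      82              92
3       777    auto   Airport      12              22
12      658     biz  Downtown     100             110
add column combo = t['rate_bp'] * t['amount_plus_10']:
    rate_bp purpose    branch  amount  amount_plus_10  combo
1       952    home     South      82              92  87584
3       777    auto   Airport      12              22  17094
12      658     biz  Downtown     100             110  72380
Reading off the value at position 0, column 'combo', we get 87584.

87584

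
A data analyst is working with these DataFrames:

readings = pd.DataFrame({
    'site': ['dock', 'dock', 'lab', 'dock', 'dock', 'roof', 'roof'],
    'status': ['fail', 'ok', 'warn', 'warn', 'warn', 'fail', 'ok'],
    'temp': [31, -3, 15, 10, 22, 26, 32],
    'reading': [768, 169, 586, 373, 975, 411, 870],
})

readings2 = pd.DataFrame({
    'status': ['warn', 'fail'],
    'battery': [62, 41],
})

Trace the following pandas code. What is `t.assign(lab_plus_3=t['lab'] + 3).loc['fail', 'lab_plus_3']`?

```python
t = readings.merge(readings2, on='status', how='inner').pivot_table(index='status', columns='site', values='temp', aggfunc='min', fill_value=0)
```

3

merge on 'status' (how='inner') → 5 rows:
   site status  temp  reading  battery
0  dock   fail    31      768       41
1   lab   warn    15      586       62
2  dock   warn    10      373       62
3  dock   warn    22      975       62
4  roof   fail    26      411       41
pivot: rows=status, cols=site, min(temp):
site    dock  lab  roof
status                 
fail      31    0    26
warn      10   15     0
add column lab_plus_3 = t['lab'] + 3:
site    dock  lab  roof  lab_plus_3
status                             
fail      31    0    26           3
warn      10   15     0          18
Then the value at row 'fail', column 'lab_plus_3': 3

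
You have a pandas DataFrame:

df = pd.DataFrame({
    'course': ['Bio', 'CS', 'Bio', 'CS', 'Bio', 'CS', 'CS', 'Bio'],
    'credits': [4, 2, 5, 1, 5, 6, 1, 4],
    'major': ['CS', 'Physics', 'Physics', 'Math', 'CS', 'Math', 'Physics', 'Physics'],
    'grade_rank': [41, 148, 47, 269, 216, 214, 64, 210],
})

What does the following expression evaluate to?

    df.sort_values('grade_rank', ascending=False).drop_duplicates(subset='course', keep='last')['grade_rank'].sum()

sort by grade_rank descending:
  course  credits    major  grade_rank
3     CS        1     Math         269
4    Bio        5       CS         216
5     CS        6     Math         214
7    Bio        4  Physics         210
1     CS        2  Physics         148
6     CS        1  Physics          64
2    Bio        5  Physics          47
0    Bio        4       CS          41
drop duplicate course (keep=last):
  course  credits    major  grade_rank
6     CS        1  Physics          64
0    Bio        4       CS          41
Then the sum of column 'grade_rank': 105

105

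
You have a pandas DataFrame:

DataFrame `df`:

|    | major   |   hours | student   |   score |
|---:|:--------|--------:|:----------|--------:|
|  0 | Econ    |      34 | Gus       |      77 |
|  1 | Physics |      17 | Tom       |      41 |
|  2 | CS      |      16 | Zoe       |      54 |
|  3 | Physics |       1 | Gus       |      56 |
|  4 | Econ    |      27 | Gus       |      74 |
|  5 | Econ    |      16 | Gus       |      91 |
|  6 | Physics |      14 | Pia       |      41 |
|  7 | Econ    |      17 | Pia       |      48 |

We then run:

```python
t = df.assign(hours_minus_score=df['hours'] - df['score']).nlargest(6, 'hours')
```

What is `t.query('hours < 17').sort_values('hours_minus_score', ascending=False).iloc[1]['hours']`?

16

add column hours_minus_score = df['hours'] - df['score']:
     major  hours student  score  hours_minus_score
0     Econ     34     Gus     77                -43
1  Physics     17     Tom     41                -24
2       CS     16     Zoe     54                -38
3  Physics      1     Gus     56                -55
4     Econ     27     Gus     74                -47
5     Econ     16     Gus     91                -75
6  Physics     14     Pia     41                -27
7     Econ     17     Pia     48                -31
take 6 rows with largest hours:
     major  hours student  score  hours_minus_score
0     Econ     34     Gus     77                -43
4     Econ     27     Gus     74                -47
1  Physics     17     Tom     41                -24
7     Econ     17     Pia     48                -31
2       CS     16     Zoe     54                -38
5     Econ     16     Gus     91                -75
filter rows where hours < 17:
  major  hours student  score  hours_minus_score
2    CS     16     Zoe     54                -38
5  Econ     16     Gus     91                -75
sort by hours_minus_score descending:
  major  hours student  score  hours_minus_score
2    CS     16     Zoe     54                -38
5  Econ     16     Gus     91                -75
value at position 1, column 'hours' → 16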